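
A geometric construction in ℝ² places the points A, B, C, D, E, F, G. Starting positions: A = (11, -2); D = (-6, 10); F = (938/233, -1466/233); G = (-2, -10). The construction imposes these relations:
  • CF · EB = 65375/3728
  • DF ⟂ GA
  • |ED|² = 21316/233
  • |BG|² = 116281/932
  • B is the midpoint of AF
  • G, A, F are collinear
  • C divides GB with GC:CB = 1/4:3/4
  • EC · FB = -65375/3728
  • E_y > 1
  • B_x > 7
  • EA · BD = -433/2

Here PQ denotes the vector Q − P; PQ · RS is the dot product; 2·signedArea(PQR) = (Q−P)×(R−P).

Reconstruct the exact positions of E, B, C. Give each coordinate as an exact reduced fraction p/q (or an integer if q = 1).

1. B_x = 3501/466  [B is the midpoint of AF]
2. B_y = -966/233  [B is the midpoint of AF]
   → B = (3501/466, -966/233)
3. C_x = 705/1864  [C divides GB with GC:CB = 1/4:3/4]
4. C_y = -1989/233  [C divides GB with GC:CB = 1/4:3/4]
   → C = (705/1864, -1989/233)
5. E_x = -230/233  [EC · FB = -65375/3728 ∩ EA · BD = -433/2]
6. E_y = 432/233  [EC · FB = -65375/3728 ∩ EA · BD = -433/2]
   → E = (-230/233, 432/233)

B = (3501/466, -966/233)
C = (705/1864, -1989/233)
E = (-230/233, 432/233)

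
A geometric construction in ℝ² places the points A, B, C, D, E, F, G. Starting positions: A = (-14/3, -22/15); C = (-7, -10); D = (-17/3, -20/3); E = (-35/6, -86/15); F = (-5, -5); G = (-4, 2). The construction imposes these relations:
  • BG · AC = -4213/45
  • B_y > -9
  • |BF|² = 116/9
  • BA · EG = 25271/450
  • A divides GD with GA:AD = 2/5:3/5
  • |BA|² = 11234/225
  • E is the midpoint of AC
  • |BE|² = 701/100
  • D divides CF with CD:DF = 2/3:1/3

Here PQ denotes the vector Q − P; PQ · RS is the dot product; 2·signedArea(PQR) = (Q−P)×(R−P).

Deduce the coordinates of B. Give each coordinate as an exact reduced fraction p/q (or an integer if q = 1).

B = (-19/3, -25/3)

1. B_x = -19/3  [BG · AC = -4213/45 ∩ BA · EG = 25271/450]
2. B_y = -25/3  [BG · AC = -4213/45 ∩ BA · EG = 25271/450]
   → B = (-19/3, -25/3)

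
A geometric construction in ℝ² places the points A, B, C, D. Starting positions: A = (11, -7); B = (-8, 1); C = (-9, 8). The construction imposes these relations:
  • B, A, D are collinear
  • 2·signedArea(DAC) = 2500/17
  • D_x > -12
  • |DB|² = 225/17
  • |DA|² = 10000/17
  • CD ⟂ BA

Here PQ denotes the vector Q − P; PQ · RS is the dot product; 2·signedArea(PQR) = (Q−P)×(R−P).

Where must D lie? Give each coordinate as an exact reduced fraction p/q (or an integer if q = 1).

D = (-193/17, 41/17)

1. D_x = -193/17  [B, A, D are collinear ∩ CD ⟂ BA]
2. D_y = 41/17  [B, A, D are collinear ∩ CD ⟂ BA]
   → D = (-193/17, 41/17)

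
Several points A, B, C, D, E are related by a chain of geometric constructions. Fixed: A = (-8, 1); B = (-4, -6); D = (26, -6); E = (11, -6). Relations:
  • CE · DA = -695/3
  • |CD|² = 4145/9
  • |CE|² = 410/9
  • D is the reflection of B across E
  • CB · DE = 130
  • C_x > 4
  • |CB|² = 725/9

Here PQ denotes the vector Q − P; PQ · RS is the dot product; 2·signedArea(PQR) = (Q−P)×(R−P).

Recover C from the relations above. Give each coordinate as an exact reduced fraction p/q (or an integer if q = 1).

C = (14/3, -11/3)

1. C_x = 14/3  [CB · DE = 130 ∩ CE · DA = -695/3]
2. C_y = -11/3  [CB · DE = 130 ∩ CE · DA = -695/3]
   → C = (14/3, -11/3)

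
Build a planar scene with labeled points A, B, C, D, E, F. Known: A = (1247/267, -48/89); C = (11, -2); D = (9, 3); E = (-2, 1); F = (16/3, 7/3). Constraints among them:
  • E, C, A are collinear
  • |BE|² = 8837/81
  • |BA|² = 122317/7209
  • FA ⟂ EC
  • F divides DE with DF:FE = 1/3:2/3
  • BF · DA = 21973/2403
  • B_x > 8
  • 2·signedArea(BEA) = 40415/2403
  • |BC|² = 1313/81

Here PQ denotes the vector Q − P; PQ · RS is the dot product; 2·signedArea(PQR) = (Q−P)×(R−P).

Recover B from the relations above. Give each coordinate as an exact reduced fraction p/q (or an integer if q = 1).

1. B_x = 76/9  [2·signedArea(BEA) = 40415/2403 ∩ BF · DA = 21973/2403]
2. B_y = 10/9  [2·signedArea(BEA) = 40415/2403 ∩ BF · DA = 21973/2403]
   → B = (76/9, 10/9)

B = (76/9, 10/9)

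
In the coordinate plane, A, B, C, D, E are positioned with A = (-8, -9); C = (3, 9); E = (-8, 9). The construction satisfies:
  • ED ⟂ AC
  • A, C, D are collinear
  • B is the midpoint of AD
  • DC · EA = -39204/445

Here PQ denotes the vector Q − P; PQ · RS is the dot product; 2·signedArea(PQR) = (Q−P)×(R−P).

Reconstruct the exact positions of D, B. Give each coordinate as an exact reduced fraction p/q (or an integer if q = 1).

1. D_x = 4/445  [A, C, D are collinear ∩ ED ⟂ AC]
2. D_y = 1827/445  [A, C, D are collinear ∩ ED ⟂ AC]
   → D = (4/445, 1827/445)
3. B_x = -1778/445  [B is the midpoint of AD]
4. B_y = -1089/445  [B is the midpoint of AD]
   → B = (-1778/445, -1089/445)

B = (-1778/445, -1089/445)
D = (4/445, 1827/445)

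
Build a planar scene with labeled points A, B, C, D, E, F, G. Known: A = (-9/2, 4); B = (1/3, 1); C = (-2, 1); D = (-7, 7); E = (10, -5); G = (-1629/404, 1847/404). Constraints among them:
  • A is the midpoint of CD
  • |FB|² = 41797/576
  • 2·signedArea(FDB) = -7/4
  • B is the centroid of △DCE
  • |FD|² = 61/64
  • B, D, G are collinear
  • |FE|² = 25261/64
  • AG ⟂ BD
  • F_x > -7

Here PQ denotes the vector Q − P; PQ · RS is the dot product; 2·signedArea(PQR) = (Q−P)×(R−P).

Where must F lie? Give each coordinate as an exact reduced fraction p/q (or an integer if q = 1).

1. F_x = -51/8  [line 6·x + 22/3·y + -91/12 = 0 ∩ |FD|² = 61/64]
2. F_y = 25/4  [line 6·x + 22/3·y + -91/12 = 0 ∩ |FD|² = 61/64]
   → F = (-51/8, 25/4)

F = (-51/8, 25/4)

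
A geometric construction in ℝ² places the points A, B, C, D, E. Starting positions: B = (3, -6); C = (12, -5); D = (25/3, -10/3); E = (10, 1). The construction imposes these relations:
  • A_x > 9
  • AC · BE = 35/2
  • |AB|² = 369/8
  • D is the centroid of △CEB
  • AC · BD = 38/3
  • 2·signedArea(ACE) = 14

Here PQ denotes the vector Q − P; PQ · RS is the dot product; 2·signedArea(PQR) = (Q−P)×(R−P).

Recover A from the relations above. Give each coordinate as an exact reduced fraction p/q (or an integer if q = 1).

1. A_x = 39/4  [AC · BD = 38/3 ∩ AC · BE = 35/2]
2. A_y = -21/4  [AC · BD = 38/3 ∩ AC · BE = 35/2]
   → A = (39/4, -21/4)

A = (39/4, -21/4)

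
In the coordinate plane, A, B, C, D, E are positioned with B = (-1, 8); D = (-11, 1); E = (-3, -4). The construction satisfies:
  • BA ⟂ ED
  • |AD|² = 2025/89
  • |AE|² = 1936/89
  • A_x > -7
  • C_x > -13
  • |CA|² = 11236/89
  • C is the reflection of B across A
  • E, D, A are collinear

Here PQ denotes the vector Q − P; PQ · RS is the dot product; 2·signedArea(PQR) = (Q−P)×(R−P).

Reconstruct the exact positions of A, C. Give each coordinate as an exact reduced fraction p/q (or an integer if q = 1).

A = (-619/89, -136/89)
C = (-1149/89, -984/89)

1. A_x = -619/89  [E, D, A are collinear ∩ BA ⟂ ED]
2. A_y = -136/89  [E, D, A are collinear ∩ BA ⟂ ED]
   → A = (-619/89, -136/89)
3. C_x = -1149/89  [C is the reflection of B across A]
4. C_y = -984/89  [C is the reflection of B across A]
   → C = (-1149/89, -984/89)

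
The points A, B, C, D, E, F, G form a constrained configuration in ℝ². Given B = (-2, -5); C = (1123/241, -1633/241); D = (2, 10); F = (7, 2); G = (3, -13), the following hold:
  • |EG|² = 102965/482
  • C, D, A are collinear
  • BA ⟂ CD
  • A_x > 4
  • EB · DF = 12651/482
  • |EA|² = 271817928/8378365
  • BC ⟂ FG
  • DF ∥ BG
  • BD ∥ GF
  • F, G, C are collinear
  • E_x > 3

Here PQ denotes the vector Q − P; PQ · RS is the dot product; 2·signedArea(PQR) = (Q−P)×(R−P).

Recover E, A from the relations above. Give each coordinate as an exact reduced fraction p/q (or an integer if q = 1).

A = (293541/69530, -279063/69530)
E = (1605/482, 777/482)

1. E_x = 1605/482  [line -5·x + 8·y + 1809/482 = 0 ∩ |EG|² = 102965/482]
2. E_y = 777/482  [line -5·x + 8·y + 1809/482 = 0 ∩ |EG|² = 102965/482]
   → E = (1605/482, 777/482)
3. A_x = 293541/69530  [C, D, A are collinear ∩ BA ⟂ CD]
4. A_y = -279063/69530  [C, D, A are collinear ∩ BA ⟂ CD]
   → A = (293541/69530, -279063/69530)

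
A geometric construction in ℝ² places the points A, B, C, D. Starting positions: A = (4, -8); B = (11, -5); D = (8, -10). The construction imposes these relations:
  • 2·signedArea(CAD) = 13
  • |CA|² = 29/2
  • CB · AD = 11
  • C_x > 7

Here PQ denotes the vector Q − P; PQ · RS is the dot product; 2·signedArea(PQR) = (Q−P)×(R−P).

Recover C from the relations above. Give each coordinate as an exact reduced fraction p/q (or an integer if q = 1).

C = (15/2, -13/2)

1. C_x = 15/2  [2·signedArea(CAD) = 13 ∩ CB · AD = 11]
2. C_y = -13/2  [2·signedArea(CAD) = 13 ∩ CB · AD = 11]
   → C = (15/2, -13/2)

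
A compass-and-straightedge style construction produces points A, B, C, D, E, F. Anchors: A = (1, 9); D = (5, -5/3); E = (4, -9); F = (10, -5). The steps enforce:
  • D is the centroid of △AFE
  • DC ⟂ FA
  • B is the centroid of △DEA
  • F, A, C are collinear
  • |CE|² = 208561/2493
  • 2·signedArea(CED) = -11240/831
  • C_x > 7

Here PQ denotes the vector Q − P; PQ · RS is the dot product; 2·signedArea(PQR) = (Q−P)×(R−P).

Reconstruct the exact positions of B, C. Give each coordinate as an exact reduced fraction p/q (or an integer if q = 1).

B = (10/3, -5/9)
C = (1945/277, -305/831)

1. B_x = 10/3  [B is the centroid of △DEA]
2. B_y = -5/9  [B is the centroid of △DEA]
   → B = (10/3, -5/9)
3. C_x = 1945/277  [F, A, C are collinear ∩ DC ⟂ FA]
4. C_y = -305/831  [F, A, C are collinear ∩ DC ⟂ FA]
   → C = (1945/277, -305/831)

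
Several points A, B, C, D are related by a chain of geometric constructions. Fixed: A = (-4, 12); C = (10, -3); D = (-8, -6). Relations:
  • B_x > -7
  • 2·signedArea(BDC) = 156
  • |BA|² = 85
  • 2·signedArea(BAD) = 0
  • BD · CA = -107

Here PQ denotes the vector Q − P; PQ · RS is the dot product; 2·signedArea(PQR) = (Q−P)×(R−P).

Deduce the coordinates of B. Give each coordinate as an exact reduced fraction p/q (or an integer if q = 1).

B = (-6, 3)

1. B_x = -6  [2·signedArea(BAD) = 0 ∩ BD · CA = -107]
2. B_y = 3  [2·signedArea(BAD) = 0 ∩ BD · CA = -107]
   → B = (-6, 3)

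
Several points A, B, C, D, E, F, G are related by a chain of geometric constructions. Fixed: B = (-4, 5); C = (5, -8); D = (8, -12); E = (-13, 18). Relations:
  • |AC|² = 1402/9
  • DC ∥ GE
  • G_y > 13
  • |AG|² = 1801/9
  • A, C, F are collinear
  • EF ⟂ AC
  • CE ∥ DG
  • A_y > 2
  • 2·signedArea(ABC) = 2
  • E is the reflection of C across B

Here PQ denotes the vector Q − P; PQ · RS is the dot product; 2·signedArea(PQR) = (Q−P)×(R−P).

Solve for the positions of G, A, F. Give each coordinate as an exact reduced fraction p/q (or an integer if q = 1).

A = (-2, 7/3)
F = (-8927/701, 12744/701)
G = (-10, 14)

1. G_x = -10  [DC ∥ GE ∩ CE ∥ DG]
2. G_y = 14  [DC ∥ GE ∩ CE ∥ DG]
   → G = (-10, 14)
3. A_x = -2  [line 13·x + 9·y + 5 = 0 ∩ |AC|² = 1402/9]
4. A_y = 7/3  [line 13·x + 9·y + 5 = 0 ∩ |AC|² = 1402/9]
   → A = (-2, 7/3)
5. F_x = -8927/701  [A, C, F are collinear ∩ EF ⟂ AC]
6. F_y = 12744/701  [A, C, F are collinear ∩ EF ⟂ AC]
   → F = (-8927/701, 12744/701)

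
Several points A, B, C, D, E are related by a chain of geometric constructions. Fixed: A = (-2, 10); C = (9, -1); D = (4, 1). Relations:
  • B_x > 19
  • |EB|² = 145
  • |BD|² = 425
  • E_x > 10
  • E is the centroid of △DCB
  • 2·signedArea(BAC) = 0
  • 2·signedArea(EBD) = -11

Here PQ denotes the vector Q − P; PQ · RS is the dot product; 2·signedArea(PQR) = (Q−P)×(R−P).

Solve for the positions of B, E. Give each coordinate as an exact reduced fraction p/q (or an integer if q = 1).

1. B_x = 20  [line 11·x + 11·y + -88 = 0 ∩ |BD|² = 425]
2. B_y = -12  [line 11·x + 11·y + -88 = 0 ∩ |BD|² = 425]
   → B = (20, -12)
3. E_x = 11  [E is the centroid of △DCB]
4. E_y = -4  [E is the centroid of △DCB]
   → E = (11, -4)

B = (20, -12)
E = (11, -4)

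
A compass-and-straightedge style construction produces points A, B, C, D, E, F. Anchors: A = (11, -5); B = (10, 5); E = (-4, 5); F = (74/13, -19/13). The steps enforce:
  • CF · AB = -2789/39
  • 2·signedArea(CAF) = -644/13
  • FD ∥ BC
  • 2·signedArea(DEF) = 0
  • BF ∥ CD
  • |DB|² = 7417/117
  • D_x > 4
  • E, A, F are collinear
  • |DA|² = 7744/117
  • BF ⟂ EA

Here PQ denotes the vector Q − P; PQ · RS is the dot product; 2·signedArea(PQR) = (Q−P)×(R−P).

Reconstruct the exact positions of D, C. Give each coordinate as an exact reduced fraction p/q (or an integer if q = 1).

1. C_x = 111/13  [2·signedArea(CAF) = -644/13 ∩ CF · AB = -2789/39]
2. C_y = 233/39  [2·signedArea(CAF) = -644/13 ∩ CF · AB = -2789/39]
   → C = (111/13, 233/39)
3. D_x = 55/13  [2·signedArea(DEF) = 0 ∩ BF ∥ CD]
4. D_y = -19/39  [2·signedArea(DEF) = 0 ∩ BF ∥ CD]
   → D = (55/13, -19/39)

C = (111/13, 233/39)
D = (55/13, -19/39)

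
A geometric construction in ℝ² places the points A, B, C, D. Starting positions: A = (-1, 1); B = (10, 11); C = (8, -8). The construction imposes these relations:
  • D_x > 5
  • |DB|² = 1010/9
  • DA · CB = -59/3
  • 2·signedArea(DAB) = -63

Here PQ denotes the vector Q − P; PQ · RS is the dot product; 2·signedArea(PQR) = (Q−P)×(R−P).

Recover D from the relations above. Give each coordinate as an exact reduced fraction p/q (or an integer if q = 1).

1. D_x = 17/3  [2·signedArea(DAB) = -63 ∩ DA · CB = -59/3]
2. D_y = 4/3  [2·signedArea(DAB) = -63 ∩ DA · CB = -59/3]
   → D = (17/3, 4/3)

D = (17/3, 4/3)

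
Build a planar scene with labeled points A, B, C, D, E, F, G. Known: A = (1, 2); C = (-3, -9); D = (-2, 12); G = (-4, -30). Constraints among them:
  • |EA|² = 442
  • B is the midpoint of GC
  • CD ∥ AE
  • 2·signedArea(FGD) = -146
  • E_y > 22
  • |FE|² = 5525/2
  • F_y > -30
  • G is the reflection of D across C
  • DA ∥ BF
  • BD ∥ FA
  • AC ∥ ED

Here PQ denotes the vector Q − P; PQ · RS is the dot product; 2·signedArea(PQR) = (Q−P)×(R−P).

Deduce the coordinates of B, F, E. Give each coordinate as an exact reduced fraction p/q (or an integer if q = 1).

1. B_x = -7/2  [B is the midpoint of GC]
2. B_y = -39/2  [B is the midpoint of GC]
   → B = (-7/2, -39/2)
3. F_x = -1/2  [BD ∥ FA ∩ DA ∥ BF]
4. F_y = -59/2  [BD ∥ FA ∩ DA ∥ BF]
   → F = (-1/2, -59/2)
5. E_x = 2  [AC ∥ ED ∩ CD ∥ AE]
6. E_y = 23  [AC ∥ ED ∩ CD ∥ AE]
   → E = (2, 23)

B = (-7/2, -39/2)
E = (2, 23)
F = (-1/2, -59/2)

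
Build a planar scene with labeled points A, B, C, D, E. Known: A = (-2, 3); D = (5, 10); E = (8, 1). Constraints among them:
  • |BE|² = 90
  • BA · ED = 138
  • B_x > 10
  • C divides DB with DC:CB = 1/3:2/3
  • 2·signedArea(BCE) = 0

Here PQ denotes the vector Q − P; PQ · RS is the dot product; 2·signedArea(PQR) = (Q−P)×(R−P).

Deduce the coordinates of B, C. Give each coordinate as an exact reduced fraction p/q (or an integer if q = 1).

B = (11, -8)
C = (7, 4)

1. B_x = 11  [line 3·x + -9·y + -105 = 0 ∩ |BE|² = 90]
2. B_y = -8  [line 3·x + -9·y + -105 = 0 ∩ |BE|² = 90]
   → B = (11, -8)
3. C_x = 7  [2·signedArea(BCE) = 0 ∩ C divides DB with DC:CB = 1/3:2/3]
4. C_y = 4  [2·signedArea(BCE) = 0 ∩ C divides DB with DC:CB = 1/3:2/3]
   → C = (7, 4)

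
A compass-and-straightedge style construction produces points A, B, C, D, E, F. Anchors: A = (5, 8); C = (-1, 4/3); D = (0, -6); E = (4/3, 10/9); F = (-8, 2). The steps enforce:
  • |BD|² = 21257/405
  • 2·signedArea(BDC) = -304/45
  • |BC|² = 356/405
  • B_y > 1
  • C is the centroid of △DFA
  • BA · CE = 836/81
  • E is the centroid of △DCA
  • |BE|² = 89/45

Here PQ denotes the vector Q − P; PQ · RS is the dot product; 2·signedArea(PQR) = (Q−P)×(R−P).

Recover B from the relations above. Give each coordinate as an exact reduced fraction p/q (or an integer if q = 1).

B = (-1/15, 56/45)

1. B_x = -1/15  [2·signedArea(BDC) = -304/45 ∩ BA · CE = 836/81]
2. B_y = 56/45  [2·signedArea(BDC) = -304/45 ∩ BA · CE = 836/81]
   → B = (-1/15, 56/45)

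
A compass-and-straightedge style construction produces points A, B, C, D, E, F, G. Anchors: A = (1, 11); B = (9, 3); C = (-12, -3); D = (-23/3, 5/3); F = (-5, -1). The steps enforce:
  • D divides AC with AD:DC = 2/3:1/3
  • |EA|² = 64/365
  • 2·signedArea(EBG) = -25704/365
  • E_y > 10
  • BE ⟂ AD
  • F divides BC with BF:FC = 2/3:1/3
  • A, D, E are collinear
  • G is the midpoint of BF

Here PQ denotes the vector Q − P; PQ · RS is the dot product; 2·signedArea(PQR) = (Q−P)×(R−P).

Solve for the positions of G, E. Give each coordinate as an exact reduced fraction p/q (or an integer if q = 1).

E = (261/365, 3903/365)
G = (2, 1)

1. G_x = 2  [G is the midpoint of BF]
2. G_y = 1  [G is the midpoint of BF]
   → G = (2, 1)
3. E_x = 261/365  [A, D, E are collinear ∩ BE ⟂ AD]
4. E_y = 3903/365  [A, D, E are collinear ∩ BE ⟂ AD]
   → E = (261/365, 3903/365)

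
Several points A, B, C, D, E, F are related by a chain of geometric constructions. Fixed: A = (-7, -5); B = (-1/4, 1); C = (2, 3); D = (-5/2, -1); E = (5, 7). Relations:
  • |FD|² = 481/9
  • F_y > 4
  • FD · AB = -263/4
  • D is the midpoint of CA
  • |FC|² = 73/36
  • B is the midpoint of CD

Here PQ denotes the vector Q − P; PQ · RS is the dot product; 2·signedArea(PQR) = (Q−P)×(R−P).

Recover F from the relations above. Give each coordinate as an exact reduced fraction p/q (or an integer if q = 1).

F = (5/2, 13/3)

1. F_x = 5/2  [line -27/4·x + -6·y + 343/8 = 0 ∩ |FD|² = 481/9]
2. F_y = 13/3  [line -27/4·x + -6·y + 343/8 = 0 ∩ |FD|² = 481/9]
   → F = (5/2, 13/3)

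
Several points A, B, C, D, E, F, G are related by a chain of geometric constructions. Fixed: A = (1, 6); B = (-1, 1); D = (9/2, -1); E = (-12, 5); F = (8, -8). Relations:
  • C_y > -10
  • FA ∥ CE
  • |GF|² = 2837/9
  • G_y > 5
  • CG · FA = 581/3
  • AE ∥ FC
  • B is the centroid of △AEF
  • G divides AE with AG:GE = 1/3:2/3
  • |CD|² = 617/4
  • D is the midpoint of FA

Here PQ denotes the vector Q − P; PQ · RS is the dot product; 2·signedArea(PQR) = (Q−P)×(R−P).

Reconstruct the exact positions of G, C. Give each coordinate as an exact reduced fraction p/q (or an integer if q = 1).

1. G_x = -10/3  [G divides AE with AG:GE = 1/3:2/3]
2. G_y = 17/3  [G divides AE with AG:GE = 1/3:2/3]
   → G = (-10/3, 17/3)
3. C_x = -5  [FA ∥ CE ∩ AE ∥ FC]
4. C_y = -9  [FA ∥ CE ∩ AE ∥ FC]
   → C = (-5, -9)

C = (-5, -9)
G = (-10/3, 17/3)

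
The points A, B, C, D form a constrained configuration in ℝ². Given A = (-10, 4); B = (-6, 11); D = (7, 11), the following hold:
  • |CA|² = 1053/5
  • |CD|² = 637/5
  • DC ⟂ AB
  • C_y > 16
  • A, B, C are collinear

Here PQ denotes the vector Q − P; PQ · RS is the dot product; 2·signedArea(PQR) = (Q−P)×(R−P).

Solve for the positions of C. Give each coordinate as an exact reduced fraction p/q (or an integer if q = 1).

C = (-14/5, 83/5)

1. C_x = -14/5  [A, B, C are collinear ∩ DC ⟂ AB]
2. C_y = 83/5  [A, B, C are collinear ∩ DC ⟂ AB]
   → C = (-14/5, 83/5)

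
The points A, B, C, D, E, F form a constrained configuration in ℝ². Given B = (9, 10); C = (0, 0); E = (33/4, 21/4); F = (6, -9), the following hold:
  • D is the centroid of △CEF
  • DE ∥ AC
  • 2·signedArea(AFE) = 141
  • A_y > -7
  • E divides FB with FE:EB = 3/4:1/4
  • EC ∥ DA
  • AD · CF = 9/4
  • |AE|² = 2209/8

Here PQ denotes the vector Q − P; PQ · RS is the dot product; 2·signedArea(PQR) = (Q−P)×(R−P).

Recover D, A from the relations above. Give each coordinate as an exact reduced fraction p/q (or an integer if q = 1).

1. D_x = 19/4  [D is the centroid of △CEF]
2. D_y = -5/4  [D is the centroid of △CEF]
   → D = (19/4, -5/4)
3. A_x = -7/2  [DE ∥ AC ∩ EC ∥ DA]
4. A_y = -13/2  [DE ∥ AC ∩ EC ∥ DA]
   → A = (-7/2, -13/2)

A = (-7/2, -13/2)
D = (19/4, -5/4)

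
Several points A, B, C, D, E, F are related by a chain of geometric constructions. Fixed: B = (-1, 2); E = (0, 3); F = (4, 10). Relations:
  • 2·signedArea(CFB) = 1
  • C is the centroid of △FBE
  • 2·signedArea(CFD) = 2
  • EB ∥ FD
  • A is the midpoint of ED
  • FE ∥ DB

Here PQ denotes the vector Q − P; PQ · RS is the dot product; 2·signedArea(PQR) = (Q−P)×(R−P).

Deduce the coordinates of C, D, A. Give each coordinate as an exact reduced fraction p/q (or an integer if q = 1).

A = (3/2, 6)
C = (1, 5)
D = (3, 9)

1. C_x = 1  [C is the centroid of △FBE]
2. C_y = 5  [C is the centroid of △FBE]
   → C = (1, 5)
3. D_x = 3  [FE ∥ DB ∩ EB ∥ FD]
4. D_y = 9  [FE ∥ DB ∩ EB ∥ FD]
   → D = (3, 9)
5. A_x = 3/2  [A is the midpoint of ED]
6. A_y = 6  [A is the midpoint of ED]
   → A = (3/2, 6)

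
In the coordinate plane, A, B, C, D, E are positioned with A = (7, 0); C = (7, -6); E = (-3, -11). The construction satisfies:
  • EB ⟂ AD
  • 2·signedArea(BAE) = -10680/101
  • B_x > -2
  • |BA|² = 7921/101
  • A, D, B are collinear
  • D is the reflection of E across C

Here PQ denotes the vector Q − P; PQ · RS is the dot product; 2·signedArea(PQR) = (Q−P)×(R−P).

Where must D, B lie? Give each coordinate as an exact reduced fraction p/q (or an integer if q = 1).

B = (-183/101, 89/101)
D = (17, -1)

1. D_x = 17  [D is the reflection of E across C]
2. D_y = -1  [D is the reflection of E across C]
   → D = (17, -1)
3. B_x = -183/101  [A, D, B are collinear ∩ EB ⟂ AD]
4. B_y = 89/101  [A, D, B are collinear ∩ EB ⟂ AD]
   → B = (-183/101, 89/101)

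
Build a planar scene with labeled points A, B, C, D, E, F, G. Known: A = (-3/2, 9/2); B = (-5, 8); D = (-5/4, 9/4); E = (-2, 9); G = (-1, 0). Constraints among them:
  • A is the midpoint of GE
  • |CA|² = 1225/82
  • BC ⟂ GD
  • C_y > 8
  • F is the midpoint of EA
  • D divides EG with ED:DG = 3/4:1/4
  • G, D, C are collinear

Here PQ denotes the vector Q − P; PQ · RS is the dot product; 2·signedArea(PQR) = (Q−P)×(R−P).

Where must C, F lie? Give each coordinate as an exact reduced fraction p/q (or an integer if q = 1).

1. C_x = -79/41  [G, D, C are collinear ∩ BC ⟂ GD]
2. C_y = 342/41  [G, D, C are collinear ∩ BC ⟂ GD]
   → C = (-79/41, 342/41)
3. F_x = -7/4  [F is the midpoint of EA]
4. F_y = 27/4  [F is the midpoint of EA]
   → F = (-7/4, 27/4)

C = (-79/41, 342/41)
F = (-7/4, 27/4)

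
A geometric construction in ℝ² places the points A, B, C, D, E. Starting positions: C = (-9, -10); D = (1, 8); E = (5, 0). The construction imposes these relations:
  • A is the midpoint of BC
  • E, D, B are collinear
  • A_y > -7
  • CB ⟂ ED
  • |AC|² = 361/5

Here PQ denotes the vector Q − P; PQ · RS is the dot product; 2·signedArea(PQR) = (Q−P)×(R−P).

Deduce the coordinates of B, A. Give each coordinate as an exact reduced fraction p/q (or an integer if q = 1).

A = (-7/5, -31/5)
B = (31/5, -12/5)

1. B_x = 31/5  [E, D, B are collinear ∩ CB ⟂ ED]
2. B_y = -12/5  [E, D, B are collinear ∩ CB ⟂ ED]
   → B = (31/5, -12/5)
3. A_x = -7/5  [A is the midpoint of BC]
4. A_y = -31/5  [A is the midpoint of BC]
   → A = (-7/5, -31/5)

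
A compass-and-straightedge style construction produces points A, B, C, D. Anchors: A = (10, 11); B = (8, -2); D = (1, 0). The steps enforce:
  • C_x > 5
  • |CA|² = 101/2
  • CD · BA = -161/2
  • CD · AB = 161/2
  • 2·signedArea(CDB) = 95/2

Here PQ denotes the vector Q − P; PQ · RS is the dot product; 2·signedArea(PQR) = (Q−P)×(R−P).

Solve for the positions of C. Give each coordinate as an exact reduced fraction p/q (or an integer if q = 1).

C = (11/2, 11/2)

1. C_x = 11/2  [CD · BA = -161/2 ∩ 2·signedArea(CDB) = 95/2]
2. C_y = 11/2  [CD · BA = -161/2 ∩ 2·signedArea(CDB) = 95/2]
   → C = (11/2, 11/2)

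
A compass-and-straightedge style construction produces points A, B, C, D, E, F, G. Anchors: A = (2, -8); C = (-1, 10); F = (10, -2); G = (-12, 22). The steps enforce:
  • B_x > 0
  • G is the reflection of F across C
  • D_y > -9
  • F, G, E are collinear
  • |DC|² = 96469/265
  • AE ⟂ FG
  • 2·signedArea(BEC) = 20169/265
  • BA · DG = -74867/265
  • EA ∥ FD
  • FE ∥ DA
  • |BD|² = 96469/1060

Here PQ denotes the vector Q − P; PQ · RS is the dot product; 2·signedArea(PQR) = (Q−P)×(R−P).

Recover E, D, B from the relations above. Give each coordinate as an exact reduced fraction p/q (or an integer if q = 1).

1. E_x = 2474/265  [F, G, E are collinear ∩ AE ⟂ FG]
2. E_y = -338/265  [F, G, E are collinear ∩ AE ⟂ FG]
   → E = (2474/265, -338/265)
3. D_x = 706/265  [FE ∥ DA ∩ EA ∥ FD]
4. D_y = -2312/265  [FE ∥ DA ∩ EA ∥ FD]
   → D = (706/265, -2312/265)
5. B_x = 441/530  [BA · DG = -74867/265 ∩ 2·signedArea(BEC) = 20169/265]
6. B_y = 169/265  [BA · DG = -74867/265 ∩ 2·signedArea(BEC) = 20169/265]
   → B = (441/530, 169/265)

B = (441/530, 169/265)
D = (706/265, -2312/265)
E = (2474/265, -338/265)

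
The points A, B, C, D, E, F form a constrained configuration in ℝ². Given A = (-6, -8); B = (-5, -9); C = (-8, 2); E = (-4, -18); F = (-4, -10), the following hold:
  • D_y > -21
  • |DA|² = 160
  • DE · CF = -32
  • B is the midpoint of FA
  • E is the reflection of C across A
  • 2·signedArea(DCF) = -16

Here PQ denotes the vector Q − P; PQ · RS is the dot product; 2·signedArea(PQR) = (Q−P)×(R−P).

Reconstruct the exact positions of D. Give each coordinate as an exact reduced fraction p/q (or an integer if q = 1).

D = (-2, -20)

1. D_x = -2  [DE · CF = -32 ∩ 2·signedArea(DCF) = -16]
2. D_y = -20  [DE · CF = -32 ∩ 2·signedArea(DCF) = -16]
   → D = (-2, -20)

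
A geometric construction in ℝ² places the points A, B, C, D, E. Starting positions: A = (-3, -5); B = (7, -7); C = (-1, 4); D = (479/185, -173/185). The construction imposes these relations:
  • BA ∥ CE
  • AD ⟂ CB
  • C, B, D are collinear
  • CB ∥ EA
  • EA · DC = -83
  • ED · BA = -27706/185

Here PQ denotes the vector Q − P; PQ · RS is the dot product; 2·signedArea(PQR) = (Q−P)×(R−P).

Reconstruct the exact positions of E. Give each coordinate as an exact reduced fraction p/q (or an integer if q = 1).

E = (-11, 6)

1. E_x = -11  [CB ∥ EA ∩ BA ∥ CE]
2. E_y = 6  [CB ∥ EA ∩ BA ∥ CE]
   → E = (-11, 6)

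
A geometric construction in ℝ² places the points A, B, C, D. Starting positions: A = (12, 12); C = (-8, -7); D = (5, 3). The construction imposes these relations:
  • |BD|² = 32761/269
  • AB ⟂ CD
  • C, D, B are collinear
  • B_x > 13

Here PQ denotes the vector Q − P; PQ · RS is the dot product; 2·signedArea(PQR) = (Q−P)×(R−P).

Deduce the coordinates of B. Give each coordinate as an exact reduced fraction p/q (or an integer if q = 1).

1. B_x = 3698/269  [C, D, B are collinear ∩ AB ⟂ CD]
2. B_y = 2617/269  [C, D, B are collinear ∩ AB ⟂ CD]
   → B = (3698/269, 2617/269)

B = (3698/269, 2617/269)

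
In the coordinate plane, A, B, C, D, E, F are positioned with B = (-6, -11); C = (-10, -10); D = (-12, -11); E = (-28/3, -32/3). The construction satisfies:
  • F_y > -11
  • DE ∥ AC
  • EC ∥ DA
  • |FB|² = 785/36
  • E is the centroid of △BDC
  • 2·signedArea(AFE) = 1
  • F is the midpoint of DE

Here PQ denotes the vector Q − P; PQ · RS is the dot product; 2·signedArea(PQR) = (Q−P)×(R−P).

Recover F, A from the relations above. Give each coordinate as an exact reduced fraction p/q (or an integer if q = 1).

1. F_x = -32/3  [F is the midpoint of DE]
2. F_y = -65/6  [F is the midpoint of DE]
   → F = (-32/3, -65/6)
3. A_x = -38/3  [DE ∥ AC ∩ EC ∥ DA]
4. A_y = -31/3  [DE ∥ AC ∩ EC ∥ DA]
   → A = (-38/3, -31/3)

A = (-38/3, -31/3)
F = (-32/3, -65/6)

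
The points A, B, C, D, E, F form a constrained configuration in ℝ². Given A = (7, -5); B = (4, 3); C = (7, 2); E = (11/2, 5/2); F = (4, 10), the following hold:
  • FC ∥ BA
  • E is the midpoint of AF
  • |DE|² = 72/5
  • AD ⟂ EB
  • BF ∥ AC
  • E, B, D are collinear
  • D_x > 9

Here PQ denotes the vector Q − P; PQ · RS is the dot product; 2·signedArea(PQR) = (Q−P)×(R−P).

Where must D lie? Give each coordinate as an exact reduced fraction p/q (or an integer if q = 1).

D = (91/10, 13/10)

1. D_x = 91/10  [E, B, D are collinear ∩ AD ⟂ EB]
2. D_y = 13/10  [E, B, D are collinear ∩ AD ⟂ EB]
   → D = (91/10, 13/10)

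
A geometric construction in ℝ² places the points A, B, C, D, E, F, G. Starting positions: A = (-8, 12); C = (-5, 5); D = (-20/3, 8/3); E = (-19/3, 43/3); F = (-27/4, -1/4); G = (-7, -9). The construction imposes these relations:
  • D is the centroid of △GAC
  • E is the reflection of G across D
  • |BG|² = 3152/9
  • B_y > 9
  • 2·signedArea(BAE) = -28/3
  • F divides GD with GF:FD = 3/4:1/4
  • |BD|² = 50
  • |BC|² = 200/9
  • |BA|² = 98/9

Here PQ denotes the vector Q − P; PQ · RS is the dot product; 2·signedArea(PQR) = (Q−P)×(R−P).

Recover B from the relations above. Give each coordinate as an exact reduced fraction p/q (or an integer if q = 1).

1. B_x = -17/3  [line -7/3·x + 5/3·y + -88/3 = 0 ∩ |BG|² = 3152/9]
2. B_y = 29/3  [line -7/3·x + 5/3·y + -88/3 = 0 ∩ |BG|² = 3152/9]
   → B = (-17/3, 29/3)

B = (-17/3, 29/3)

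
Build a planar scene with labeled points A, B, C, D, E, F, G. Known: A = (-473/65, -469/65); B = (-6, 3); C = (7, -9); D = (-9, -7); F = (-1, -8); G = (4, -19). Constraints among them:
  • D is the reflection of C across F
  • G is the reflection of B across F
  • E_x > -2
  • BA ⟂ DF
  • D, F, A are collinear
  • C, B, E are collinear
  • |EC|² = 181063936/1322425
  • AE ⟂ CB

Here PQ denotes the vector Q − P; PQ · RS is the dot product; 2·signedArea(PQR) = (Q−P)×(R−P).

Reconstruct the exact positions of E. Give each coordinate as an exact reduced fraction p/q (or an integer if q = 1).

E = (-2501/1565, -21633/20345)

1. E_x = -2501/1565  [C, B, E are collinear ∩ AE ⟂ CB]
2. E_y = -21633/20345  [C, B, E are collinear ∩ AE ⟂ CB]
   → E = (-2501/1565, -21633/20345)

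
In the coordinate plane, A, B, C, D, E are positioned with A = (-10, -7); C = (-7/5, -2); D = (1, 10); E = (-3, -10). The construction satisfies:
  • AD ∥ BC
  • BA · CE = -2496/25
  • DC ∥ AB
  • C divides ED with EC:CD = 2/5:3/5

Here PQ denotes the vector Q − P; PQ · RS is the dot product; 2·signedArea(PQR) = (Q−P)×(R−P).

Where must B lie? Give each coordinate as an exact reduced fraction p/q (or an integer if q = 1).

1. B_x = -62/5  [AD ∥ BC ∩ DC ∥ AB]
2. B_y = -19  [AD ∥ BC ∩ DC ∥ AB]
   → B = (-62/5, -19)

B = (-62/5, -19)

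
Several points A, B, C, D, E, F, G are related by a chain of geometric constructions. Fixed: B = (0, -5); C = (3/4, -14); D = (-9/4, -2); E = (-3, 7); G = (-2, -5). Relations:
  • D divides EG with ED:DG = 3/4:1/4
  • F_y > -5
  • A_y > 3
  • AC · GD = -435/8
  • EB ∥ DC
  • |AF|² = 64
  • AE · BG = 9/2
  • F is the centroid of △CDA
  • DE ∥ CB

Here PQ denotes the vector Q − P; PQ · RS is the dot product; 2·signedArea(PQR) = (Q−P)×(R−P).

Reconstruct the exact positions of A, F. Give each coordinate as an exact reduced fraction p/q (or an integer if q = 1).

1. A_x = -3/4  [AC · GD = -435/8 ∩ AE · BG = 9/2]
2. A_y = 4  [AC · GD = -435/8 ∩ AE · BG = 9/2]
   → A = (-3/4, 4)
3. F_x = -3/4  [F is the centroid of △CDA]
4. F_y = -4  [F is the centroid of △CDA]
   → F = (-3/4, -4)

A = (-3/4, 4)
F = (-3/4, -4)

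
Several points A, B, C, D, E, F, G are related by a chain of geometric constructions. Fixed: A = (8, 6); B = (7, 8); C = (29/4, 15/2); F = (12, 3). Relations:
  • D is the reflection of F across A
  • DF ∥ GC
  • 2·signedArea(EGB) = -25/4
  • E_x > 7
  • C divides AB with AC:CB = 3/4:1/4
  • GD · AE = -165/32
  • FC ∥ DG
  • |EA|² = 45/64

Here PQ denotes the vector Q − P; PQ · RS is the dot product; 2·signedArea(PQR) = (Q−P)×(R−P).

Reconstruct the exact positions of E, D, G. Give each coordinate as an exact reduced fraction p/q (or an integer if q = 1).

1. D_x = 4  [D is the reflection of F across A]
2. D_y = 9  [D is the reflection of F across A]
   → D = (4, 9)
3. G_x = -3/4  [DF ∥ GC ∩ FC ∥ DG]
4. G_y = 27/2  [DF ∥ GC ∩ FC ∥ DG]
   → G = (-3/4, 27/2)
5. E_x = 61/8  [2·signedArea(EGB) = -25/4 ∩ GD · AE = -165/32]
6. E_y = 27/4  [2·signedArea(EGB) = -25/4 ∩ GD · AE = -165/32]
   → E = (61/8, 27/4)

D = (4, 9)
E = (61/8, 27/4)
G = (-3/4, 27/2)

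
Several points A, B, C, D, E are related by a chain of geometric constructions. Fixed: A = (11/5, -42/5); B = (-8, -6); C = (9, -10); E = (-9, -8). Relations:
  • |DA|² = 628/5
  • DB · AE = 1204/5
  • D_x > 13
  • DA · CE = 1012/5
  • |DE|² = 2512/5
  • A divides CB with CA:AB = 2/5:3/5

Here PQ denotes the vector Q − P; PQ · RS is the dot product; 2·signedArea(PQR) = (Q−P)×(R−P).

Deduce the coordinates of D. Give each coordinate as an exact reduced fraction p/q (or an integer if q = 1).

1. D_x = 67/5  [DB · AE = 1204/5 ∩ DA · CE = 1012/5]
2. D_y = -44/5  [DB · AE = 1204/5 ∩ DA · CE = 1012/5]
   → D = (67/5, -44/5)

D = (67/5, -44/5)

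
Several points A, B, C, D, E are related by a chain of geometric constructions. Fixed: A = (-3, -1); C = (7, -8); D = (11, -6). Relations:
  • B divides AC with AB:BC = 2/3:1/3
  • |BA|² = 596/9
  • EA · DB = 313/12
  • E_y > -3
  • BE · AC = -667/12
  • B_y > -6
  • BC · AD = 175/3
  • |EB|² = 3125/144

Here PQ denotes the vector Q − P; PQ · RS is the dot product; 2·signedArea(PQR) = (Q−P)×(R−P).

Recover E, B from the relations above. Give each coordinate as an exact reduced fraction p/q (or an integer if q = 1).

1. B_x = 11/3  [B divides AC with AB:BC = 2/3:1/3]
2. B_y = -17/3  [B divides AC with AB:BC = 2/3:1/3]
   → B = (11/3, -17/3)
3. E_x = 1/2  [EA · DB = 313/12 ∩ BE · AC = -667/12]
4. E_y = -9/4  [EA · DB = 313/12 ∩ BE · AC = -667/12]
   → E = (1/2, -9/4)

B = (11/3, -17/3)
E = (1/2, -9/4)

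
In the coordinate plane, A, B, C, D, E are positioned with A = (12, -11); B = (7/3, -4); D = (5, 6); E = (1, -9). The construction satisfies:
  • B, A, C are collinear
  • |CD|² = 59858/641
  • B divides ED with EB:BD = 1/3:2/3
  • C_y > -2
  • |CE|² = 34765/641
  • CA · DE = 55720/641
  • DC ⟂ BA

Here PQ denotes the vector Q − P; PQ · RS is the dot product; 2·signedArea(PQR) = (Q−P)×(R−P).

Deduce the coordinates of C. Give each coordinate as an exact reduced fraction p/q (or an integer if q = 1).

C = (-428/641, -1171/641)

1. C_x = -428/641  [B, A, C are collinear ∩ DC ⟂ BA]
2. C_y = -1171/641  [B, A, C are collinear ∩ DC ⟂ BA]
   → C = (-428/641, -1171/641)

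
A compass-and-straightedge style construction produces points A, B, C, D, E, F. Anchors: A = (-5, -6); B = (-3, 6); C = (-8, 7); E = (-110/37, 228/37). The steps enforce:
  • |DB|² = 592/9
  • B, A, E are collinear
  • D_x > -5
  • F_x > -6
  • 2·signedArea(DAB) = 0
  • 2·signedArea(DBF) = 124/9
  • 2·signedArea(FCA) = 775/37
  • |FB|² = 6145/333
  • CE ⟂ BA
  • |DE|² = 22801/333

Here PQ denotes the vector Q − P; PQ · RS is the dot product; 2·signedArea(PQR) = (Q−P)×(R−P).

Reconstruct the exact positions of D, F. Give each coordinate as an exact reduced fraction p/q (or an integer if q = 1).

1. F_x = -197/37  [line 13·x + 3·y + 2296/37 = 0 ∩ |FB|² = 6145/333]
2. F_y = 265/111  [line 13·x + 3·y + 2296/37 = 0 ∩ |FB|² = 6145/333]
   → F = (-197/37, 265/111)
3. D_x = -13/3  [2·signedArea(DAB) = 0 ∩ 2·signedArea(DBF) = 124/9]
4. D_y = -2  [2·signedArea(DAB) = 0 ∩ 2·signedArea(DBF) = 124/9]
   → D = (-13/3, -2)

D = (-13/3, -2)
F = (-197/37, 265/111)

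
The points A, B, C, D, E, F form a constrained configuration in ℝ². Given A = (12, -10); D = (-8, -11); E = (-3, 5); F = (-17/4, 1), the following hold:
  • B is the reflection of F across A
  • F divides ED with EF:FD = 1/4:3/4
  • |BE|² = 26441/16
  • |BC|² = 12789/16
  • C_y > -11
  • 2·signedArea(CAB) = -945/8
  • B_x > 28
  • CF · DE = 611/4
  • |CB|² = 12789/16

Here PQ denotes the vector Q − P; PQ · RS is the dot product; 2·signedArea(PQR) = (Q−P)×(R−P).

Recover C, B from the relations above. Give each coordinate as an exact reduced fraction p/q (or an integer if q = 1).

B = (113/4, -21)
C = (2, -21/2)

1. B_x = 113/4  [B is the reflection of F across A]
2. B_y = -21  [B is the reflection of F across A]
   → B = (113/4, -21)
3. C_x = 2  [2·signedArea(CAB) = -945/8 ∩ CF · DE = 611/4]
4. C_y = -21/2  [2·signedArea(CAB) = -945/8 ∩ CF · DE = 611/4]
   → C = (2, -21/2)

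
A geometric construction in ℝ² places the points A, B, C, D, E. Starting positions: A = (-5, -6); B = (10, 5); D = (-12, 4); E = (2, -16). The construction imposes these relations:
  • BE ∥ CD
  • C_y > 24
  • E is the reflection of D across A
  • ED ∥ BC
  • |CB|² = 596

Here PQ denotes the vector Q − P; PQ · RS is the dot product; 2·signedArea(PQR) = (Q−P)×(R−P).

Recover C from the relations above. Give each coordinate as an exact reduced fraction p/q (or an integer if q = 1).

C = (-4, 25)

1. C_x = -4  [BE ∥ CD ∩ ED ∥ BC]
2. C_y = 25  [BE ∥ CD ∩ ED ∥ BC]
   → C = (-4, 25)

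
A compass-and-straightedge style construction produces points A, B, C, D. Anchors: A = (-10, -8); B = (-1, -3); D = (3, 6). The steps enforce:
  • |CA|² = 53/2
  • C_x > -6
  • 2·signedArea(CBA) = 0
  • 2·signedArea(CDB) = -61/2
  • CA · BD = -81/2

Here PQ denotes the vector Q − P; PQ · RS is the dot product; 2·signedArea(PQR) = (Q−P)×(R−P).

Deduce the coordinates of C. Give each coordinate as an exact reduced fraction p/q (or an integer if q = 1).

1. C_x = -11/2  [2·signedArea(CBA) = 0 ∩ 2·signedArea(CDB) = -61/2]
2. C_y = -11/2  [2·signedArea(CBA) = 0 ∩ 2·signedArea(CDB) = -61/2]
   → C = (-11/2, -11/2)

C = (-11/2, -11/2)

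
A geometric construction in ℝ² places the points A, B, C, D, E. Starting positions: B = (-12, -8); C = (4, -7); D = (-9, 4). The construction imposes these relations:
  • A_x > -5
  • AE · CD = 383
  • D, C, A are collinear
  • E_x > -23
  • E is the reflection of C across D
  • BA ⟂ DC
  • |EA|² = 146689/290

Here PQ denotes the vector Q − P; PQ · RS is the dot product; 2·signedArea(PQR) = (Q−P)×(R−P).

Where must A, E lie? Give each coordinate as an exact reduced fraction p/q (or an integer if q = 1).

1. A_x = -1401/290  [D, C, A are collinear ∩ BA ⟂ DC]
2. A_y = 137/290  [D, C, A are collinear ∩ BA ⟂ DC]
   → A = (-1401/290, 137/290)
3. E_x = -22  [E is the reflection of C across D]
4. E_y = 15  [E is the reflection of C across D]
   → E = (-22, 15)

A = (-1401/290, 137/290)
E = (-22, 15)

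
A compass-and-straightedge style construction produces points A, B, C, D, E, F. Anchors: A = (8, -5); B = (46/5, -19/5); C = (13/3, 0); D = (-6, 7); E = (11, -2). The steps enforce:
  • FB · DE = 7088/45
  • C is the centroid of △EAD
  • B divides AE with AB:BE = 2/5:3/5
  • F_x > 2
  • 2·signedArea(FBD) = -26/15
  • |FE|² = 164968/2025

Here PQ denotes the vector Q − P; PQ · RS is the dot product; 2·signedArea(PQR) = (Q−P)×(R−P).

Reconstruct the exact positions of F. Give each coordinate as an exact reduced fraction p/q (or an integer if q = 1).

F = (113/45, 16/15)

1. F_x = 113/45  [FB · DE = 7088/45 ∩ 2·signedArea(FBD) = -26/15]
2. F_y = 16/15  [FB · DE = 7088/45 ∩ 2·signedArea(FBD) = -26/15]
   → F = (113/45, 16/15)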